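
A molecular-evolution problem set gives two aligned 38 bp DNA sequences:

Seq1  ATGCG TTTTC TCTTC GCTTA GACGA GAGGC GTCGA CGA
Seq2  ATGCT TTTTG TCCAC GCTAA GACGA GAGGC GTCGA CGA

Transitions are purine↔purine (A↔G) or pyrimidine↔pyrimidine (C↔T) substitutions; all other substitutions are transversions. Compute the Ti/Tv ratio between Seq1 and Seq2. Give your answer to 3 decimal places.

The sequences differ at positions 5 (G/T, transversion), 10 (C/G, transversion), 13 (T/C, transition), 14 (T/A, transversion), 19 (T/A, transversion).
Of the 5 differences, 1 transition and 4 transversions, so Ti/Tv = 1/4 = 0.250.

0.250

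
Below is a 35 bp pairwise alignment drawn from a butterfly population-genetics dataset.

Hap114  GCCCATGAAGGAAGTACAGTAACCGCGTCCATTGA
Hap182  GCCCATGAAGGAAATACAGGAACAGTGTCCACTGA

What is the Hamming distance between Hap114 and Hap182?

Differing sites — 14:G/A; 20:T/G; 24:C/A; 26:C/T; 32:T/C.
That gives 5 mismatches out of 35 aligned sites, so the Hamming distance is 5.

5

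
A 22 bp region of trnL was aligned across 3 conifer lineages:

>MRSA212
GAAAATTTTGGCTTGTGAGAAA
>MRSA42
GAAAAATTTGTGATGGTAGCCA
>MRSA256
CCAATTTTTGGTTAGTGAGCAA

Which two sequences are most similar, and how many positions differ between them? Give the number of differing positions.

Pairwise Hamming distances:
  MRSA212 vs MRSA42: 8
  MRSA212 vs MRSA256: 6
  MRSA42 vs MRSA256: 11
The smallest is 6, between MRSA212 and MRSA256.

6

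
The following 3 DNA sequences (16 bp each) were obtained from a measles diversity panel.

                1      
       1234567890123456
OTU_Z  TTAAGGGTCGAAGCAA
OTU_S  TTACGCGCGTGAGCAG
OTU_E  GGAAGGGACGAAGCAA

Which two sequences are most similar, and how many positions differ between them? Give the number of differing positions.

3

Pairwise Hamming distances:
  OTU_Z vs OTU_S: 7
  OTU_Z vs OTU_E: 3
  OTU_S vs OTU_E: 9
The smallest is 3, between OTU_Z and OTU_E.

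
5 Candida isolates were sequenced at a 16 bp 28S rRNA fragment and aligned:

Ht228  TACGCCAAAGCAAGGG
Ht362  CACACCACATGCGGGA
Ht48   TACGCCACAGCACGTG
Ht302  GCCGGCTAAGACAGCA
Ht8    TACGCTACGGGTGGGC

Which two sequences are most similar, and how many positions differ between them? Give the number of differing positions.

3

Pairwise Hamming distances:
  Ht228 vs Ht362: 8
  Ht228 vs Ht48: 3
  Ht228 vs Ht302: 8
  Ht228 vs Ht8: 7
  Ht362 vs Ht48: 8
  Ht362 vs Ht302: 10
  Ht362 vs Ht8: 7
  Ht48 vs Ht302: 10
  Ht48 vs Ht8: 7
  Ht302 vs Ht8: 12
The smallest is 3, between Ht228 and Ht48.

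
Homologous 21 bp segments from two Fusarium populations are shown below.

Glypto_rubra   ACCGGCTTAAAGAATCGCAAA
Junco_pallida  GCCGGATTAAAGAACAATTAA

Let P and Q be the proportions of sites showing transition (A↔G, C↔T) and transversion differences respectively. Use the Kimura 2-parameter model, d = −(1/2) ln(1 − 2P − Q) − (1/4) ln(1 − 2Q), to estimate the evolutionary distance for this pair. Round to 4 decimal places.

Mismatches occur at site 1 (A/G, transition), site 6 (C/A, transversion), site 15 (T/C, transition), site 16 (C/A, transversion), site 17 (G/A, transition), site 18 (C/T, transition), site 19 (A/T, transversion).
Of the 7 differences, 4 transitions and 3 transversions over 21 sites: P = 4/21 = 0.190476, Q = 3/21 = 0.142857.
d = −0.5·ln(0.476191) − 0.25·ln(0.714286) = −0.5·(-0.741936) − 0.25·(-0.336472) = 0.4551.

0.4551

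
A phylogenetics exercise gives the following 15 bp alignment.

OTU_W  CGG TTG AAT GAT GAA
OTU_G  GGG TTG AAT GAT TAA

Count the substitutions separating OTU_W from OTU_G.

Mismatches occur at site 1 (C→G), site 13 (G→T).
That gives 2 mismatches out of 15 aligned sites, so the Hamming distance is 2.

2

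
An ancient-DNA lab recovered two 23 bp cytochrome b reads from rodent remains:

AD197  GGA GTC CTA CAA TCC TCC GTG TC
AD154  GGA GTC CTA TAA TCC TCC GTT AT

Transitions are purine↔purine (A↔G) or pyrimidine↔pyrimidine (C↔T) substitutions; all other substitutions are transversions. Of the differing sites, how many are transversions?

2

The sequences differ at positions 10 (C/T, transition), 21 (G/T, transversion), 22 (T/A, transversion), 23 (C/T, transition).
Of the 4 differences, 2 transitions and 2 transversions, so the answer is 2.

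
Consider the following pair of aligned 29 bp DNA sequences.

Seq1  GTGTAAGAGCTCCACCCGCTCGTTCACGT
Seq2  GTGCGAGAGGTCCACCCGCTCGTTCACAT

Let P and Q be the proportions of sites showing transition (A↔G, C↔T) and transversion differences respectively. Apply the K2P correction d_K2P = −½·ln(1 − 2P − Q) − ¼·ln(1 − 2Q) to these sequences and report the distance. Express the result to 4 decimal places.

0.1560

Mismatches occur at site 4 (T↔C, transition), site 5 (A↔G, transition), site 10 (C↔G, transversion), site 28 (G↔A, transition).
Of the 4 differences, 3 transitions and 1 transversion over 29 sites: P = 3/29 = 0.103448, Q = 1/29 = 0.034483.
d = −0.5·ln(0.758621) − 0.25·ln(0.931034) = −0.5·(-0.276253) − 0.25·(-0.071459) = 0.1560.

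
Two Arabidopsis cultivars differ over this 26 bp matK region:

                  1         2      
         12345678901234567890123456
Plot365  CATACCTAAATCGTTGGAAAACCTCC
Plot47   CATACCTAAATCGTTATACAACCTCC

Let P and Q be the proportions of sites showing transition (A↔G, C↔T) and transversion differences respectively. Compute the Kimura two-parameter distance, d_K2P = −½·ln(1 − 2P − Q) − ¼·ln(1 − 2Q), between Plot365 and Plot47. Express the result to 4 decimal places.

0.1253

Mismatches occur at site 16 (G→A, transition), site 17 (G→T, transversion), site 19 (A→C, transversion).
Of the 3 differences, 1 transition and 2 transversions over 26 sites: P = 1/26 = 0.038462, Q = 2/26 = 0.076923.
d = −0.5·ln(0.846153) − 0.25·ln(0.846154) = −0.5·(-0.167055) − 0.25·(-0.167054) = 0.1253.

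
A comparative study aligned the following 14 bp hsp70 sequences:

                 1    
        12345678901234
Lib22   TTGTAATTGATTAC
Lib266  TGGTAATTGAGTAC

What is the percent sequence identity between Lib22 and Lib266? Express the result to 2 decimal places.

The sequences differ at positions 2 (T/G), 11 (T/G).
12 of the 14 sites match, so the percent identity is 12/14 × 100 = 85.71%.

85.71%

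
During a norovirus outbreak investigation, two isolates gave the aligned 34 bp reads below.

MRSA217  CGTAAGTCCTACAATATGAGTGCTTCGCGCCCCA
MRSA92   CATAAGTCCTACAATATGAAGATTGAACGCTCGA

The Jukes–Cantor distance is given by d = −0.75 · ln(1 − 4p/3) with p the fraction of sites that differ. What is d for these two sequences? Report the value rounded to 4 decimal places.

The sequences differ at positions 2 (G/A), 20 (G/A), 21 (T/G), 22 (G/A), 23 (C/T), 25 (T/G), 26 (C/A), 27 (G/A), 31 (C/T), 33 (C/G).
p = 10/34 = 0.294118.
d = −0.75 · ln(1 − (4/3)·0.294118) = −0.75 · ln(0.607843) = −0.75 · (-0.497839) = 0.3734.

0.3734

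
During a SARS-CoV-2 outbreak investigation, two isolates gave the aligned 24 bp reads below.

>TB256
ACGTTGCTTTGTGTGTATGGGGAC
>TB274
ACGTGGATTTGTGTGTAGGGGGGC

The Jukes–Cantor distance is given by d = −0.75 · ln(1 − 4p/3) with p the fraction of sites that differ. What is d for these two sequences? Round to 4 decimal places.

The sequences differ at positions 5 (T/G), 7 (C/A), 18 (T/G), 23 (A/G).
p = 4/24 = 0.166667.
d = −0.75 · ln(1 − (4/3)·0.166667) = −0.75 · ln(0.777777) = −0.75 · (-0.251315) = 0.1885.

0.1885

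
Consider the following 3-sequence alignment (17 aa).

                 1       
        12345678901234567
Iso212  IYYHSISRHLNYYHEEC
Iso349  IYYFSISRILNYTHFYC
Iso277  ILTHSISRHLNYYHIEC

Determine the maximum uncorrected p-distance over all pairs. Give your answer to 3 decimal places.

0.412

Pairwise Hamming distances:
  Iso212 vs Iso349: 5
  Iso212 vs Iso277: 3
  Iso349 vs Iso277: 7
The largest is 7 mismatches, between Iso349 and Iso277; p = 7/17 = 0.412.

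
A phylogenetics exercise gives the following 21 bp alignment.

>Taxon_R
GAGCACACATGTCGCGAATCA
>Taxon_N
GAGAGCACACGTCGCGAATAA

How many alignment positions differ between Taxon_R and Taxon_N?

4

Differing sites — 4:C/A; 5:A/G; 10:T/C; 20:C/A.
That gives 4 mismatches out of 21 aligned sites, so the Hamming distance is 4.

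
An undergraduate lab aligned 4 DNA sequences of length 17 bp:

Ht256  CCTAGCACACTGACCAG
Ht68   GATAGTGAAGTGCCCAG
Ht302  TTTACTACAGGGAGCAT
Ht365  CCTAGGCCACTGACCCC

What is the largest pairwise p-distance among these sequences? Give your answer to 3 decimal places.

0.588

Pairwise Hamming distances:
  Ht256 vs Ht68: 7
  Ht256 vs Ht302: 8
  Ht256 vs Ht365: 4
  Ht68 vs Ht302: 9
  Ht68 vs Ht365: 9
  Ht302 vs Ht365: 10
The largest is 10 mismatches, between Ht302 and Ht365; p = 10/17 = 0.588.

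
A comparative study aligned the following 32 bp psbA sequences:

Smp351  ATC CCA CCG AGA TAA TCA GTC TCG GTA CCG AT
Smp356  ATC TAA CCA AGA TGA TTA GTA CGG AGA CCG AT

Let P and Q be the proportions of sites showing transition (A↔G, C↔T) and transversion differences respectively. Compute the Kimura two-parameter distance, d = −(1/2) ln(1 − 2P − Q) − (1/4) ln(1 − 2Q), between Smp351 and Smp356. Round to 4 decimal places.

0.4185

Differing sites — 4:C/T (Ti); 5:C/A (Tv); 9:G/A (Ti); 14:A/G (Ti); 17:C/T (Ti); 21:C/A (Tv); 22:T/C (Ti); 23:C/G (Tv); 25:G/A (Ti); 26:T/G (Tv).
Of the 10 differences, 6 transitions and 4 transversions over 32 sites: P = 6/32 = 0.187500, Q = 4/32 = 0.125000.
d = −0.5·ln(0.500000) − 0.25·ln(0.750000) = −0.5·(-0.693147) − 0.25·(-0.287682) = 0.4185.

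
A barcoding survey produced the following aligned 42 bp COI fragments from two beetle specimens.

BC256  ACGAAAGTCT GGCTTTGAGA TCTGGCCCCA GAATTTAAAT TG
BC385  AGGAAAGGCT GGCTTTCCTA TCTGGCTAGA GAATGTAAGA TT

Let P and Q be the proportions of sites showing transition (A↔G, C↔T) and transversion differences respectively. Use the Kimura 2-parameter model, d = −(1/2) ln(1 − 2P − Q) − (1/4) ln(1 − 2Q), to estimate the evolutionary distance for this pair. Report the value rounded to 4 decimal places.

Mismatches occur at site 2 (C↔G, transversion), site 8 (T↔G, transversion), site 17 (G↔C, transversion), site 18 (A↔C, transversion), site 19 (G↔T, transversion), site 27 (C↔T, transition), site 28 (C↔A, transversion), site 29 (C↔G, transversion), site 35 (T↔G, transversion), site 39 (A↔G, transition), site 40 (T↔A, transversion), site 42 (G↔T, transversion).
Of the 12 differences, 2 transitions and 10 transversions over 42 sites: P = 2/42 = 0.047619, Q = 10/42 = 0.238095.
d = −0.5·ln(0.666667) − 0.25·ln(0.523810) = −0.5·(-0.405465) − 0.25·(-0.646626) = 0.3644.

0.3644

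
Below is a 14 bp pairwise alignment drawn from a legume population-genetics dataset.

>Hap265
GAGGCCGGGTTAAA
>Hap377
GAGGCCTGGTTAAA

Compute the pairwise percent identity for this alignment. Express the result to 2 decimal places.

A single mismatch occurs at site 7 (G→T).
13 of the 14 sites match, so the percent identity is 13/14 × 100 = 92.86%.

92.86%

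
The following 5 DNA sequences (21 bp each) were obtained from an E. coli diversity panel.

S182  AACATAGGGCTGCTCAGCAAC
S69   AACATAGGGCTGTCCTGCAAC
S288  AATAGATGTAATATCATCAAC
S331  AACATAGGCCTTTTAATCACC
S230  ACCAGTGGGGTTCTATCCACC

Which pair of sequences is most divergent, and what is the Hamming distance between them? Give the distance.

12

Pairwise Hamming distances:
  S182 vs S69: 3
  S182 vs S288: 9
  S182 vs S331: 6
  S182 vs S230: 9
  S69 vs S288: 11
  S69 vs S331: 7
  S69 vs S230: 10
  S288 vs S331: 9
  S288 vs S230: 12
  S331 vs S230: 8
The largest is 12, between S288 and S230.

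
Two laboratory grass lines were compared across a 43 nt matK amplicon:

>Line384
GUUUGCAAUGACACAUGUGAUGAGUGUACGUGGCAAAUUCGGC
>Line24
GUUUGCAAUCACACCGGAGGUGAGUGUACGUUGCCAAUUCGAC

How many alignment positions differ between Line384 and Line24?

8

Mismatches occur at site 10 (G↔C), site 15 (A↔C), site 16 (U↔G), site 18 (U↔A), site 20 (A↔G), site 32 (G↔U), site 35 (A↔C), site 42 (G↔A).
That gives 8 mismatches out of 43 aligned sites, so the Hamming distance is 8.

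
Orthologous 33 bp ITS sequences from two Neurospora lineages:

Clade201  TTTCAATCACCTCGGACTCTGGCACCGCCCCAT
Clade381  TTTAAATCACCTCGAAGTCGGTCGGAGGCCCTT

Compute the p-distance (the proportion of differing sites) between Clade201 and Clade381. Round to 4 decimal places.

Mismatches occur at site 4 (C→A), site 15 (G→A), site 17 (C→G), site 20 (T→G), site 22 (G→T), site 24 (A→G), site 25 (C→G), site 26 (C→A), site 28 (C→G), site 32 (A→T).
There are 10 differences over 33 sites, so p = 10/33 = 0.3030.

0.3030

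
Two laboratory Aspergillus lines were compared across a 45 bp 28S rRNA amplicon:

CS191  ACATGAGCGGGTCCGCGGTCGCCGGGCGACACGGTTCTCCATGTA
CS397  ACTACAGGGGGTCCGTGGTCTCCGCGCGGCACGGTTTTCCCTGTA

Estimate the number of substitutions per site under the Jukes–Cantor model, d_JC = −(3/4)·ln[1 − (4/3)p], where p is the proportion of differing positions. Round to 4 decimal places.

0.2635

The sequences differ at positions 3 (A/T), 4 (T/A), 5 (G/C), 8 (C/G), 16 (C/T), 21 (G/T), 25 (G/C), 29 (A/G), 37 (C/T), 41 (A/C).
p = 10/45 = 0.222222.
d = −0.75 · ln(1 − (4/3)·0.222222) = −0.75 · ln(0.703704) = −0.75 · (-0.351397) = 0.2635.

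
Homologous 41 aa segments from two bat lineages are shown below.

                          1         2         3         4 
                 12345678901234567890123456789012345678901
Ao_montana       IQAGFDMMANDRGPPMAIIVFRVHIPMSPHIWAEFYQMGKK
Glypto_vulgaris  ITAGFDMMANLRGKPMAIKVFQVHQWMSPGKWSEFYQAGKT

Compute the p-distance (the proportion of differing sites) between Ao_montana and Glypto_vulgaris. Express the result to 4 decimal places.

Mismatches occur at site 2 (Q↔T), site 11 (D↔L), site 14 (P↔K), site 19 (I↔K), site 22 (R↔Q), site 25 (I↔Q), site 26 (P↔W), site 30 (H↔G), site 31 (I↔K), site 33 (A↔S), site 38 (M↔A), site 41 (K↔T).
There are 12 differences over 41 sites, so p = 12/41 = 0.2927.

0.2927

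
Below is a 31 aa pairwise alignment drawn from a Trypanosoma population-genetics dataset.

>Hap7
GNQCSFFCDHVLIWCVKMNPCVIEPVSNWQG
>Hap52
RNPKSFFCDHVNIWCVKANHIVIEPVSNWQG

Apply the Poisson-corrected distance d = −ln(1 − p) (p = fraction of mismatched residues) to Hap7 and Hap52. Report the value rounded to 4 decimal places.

0.2559

Differing sites — 1:G/R; 3:Q/P; 4:C/K; 12:L/N; 18:M/A; 20:P/H; 21:C/I.
p = 7/31 = 0.225806.
d = −ln(1 − 0.225806) = −ln(0.774194) = 0.2559.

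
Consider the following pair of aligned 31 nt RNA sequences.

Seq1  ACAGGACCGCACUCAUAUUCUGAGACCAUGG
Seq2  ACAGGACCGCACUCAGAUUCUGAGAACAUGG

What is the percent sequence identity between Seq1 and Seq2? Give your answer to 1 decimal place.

93.5%

Mismatches occur at site 16 (U↔G), site 26 (C↔A).
29 of the 31 sites match, so the percent identity is 29/31 × 100 = 93.5%.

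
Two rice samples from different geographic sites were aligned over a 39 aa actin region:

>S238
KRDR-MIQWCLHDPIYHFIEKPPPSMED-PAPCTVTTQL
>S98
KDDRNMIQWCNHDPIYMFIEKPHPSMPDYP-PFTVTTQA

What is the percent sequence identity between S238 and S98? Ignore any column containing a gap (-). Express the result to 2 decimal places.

Excluding the 3 gap columns leaves 36 comparable sites.
The sequences differ at positions 2 (R/D), 11 (L/N), 17 (H/M), 23 (P/H), 27 (E/P), 33 (C/F), 39 (L/A).
29 of the 36 comparable sites match, so the percent identity is 29/36 × 100 = 80.56%.

80.56%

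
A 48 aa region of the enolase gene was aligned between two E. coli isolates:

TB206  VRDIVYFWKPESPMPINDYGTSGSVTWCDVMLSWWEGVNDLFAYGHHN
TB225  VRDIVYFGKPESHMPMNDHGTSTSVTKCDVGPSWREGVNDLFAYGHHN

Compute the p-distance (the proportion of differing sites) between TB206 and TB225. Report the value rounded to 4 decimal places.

The sequences differ at positions 8 (W/G), 13 (P/H), 16 (I/M), 19 (Y/H), 23 (G/T), 27 (W/K), 31 (M/G), 32 (L/P), 35 (W/R).
There are 9 differences over 48 sites, so p = 9/48 = 0.1875.

0.1875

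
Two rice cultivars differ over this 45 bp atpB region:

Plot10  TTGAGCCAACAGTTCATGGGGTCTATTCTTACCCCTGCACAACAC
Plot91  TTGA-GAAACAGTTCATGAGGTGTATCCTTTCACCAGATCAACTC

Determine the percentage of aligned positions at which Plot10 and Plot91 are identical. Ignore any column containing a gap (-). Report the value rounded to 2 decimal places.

Excluding the 1 gap column leaves 44 comparable sites.
Mismatches occur at site 6 (C→G), site 7 (C→A), site 19 (G→A), site 23 (C→G), site 27 (T→C), site 31 (A→T), site 33 (C→A), site 36 (T→A), site 38 (C→A), site 39 (A→T), site 44 (A→T).
33 of the 44 comparable sites match, so the percent identity is 33/44 × 100 = 75.00%.

75.00%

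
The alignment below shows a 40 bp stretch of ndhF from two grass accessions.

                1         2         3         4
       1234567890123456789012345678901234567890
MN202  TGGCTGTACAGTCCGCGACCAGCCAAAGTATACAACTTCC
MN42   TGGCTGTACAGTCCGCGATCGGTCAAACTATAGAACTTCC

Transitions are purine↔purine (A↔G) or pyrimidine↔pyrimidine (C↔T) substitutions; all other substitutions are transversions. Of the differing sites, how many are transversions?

Differing sites — 19:C/T (Ti); 21:A/G (Ti); 23:C/T (Ti); 28:G/C (Tv); 33:C/G (Tv).
Of the 5 differences, 3 transitions and 2 transversions, so the answer is 2.

2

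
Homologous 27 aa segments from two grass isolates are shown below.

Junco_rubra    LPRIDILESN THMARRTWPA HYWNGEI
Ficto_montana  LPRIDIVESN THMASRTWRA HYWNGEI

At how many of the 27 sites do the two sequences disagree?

3

The sequences differ at positions 7 (L/V), 15 (R/S), 19 (P/R).
That gives 3 mismatches out of 27 aligned sites, so the Hamming distance is 3.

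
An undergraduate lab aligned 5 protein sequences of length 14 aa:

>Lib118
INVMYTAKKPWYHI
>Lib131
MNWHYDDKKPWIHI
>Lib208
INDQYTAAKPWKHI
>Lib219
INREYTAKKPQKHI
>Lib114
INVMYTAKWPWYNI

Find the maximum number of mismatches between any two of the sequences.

Pairwise Hamming distances:
  Lib118 vs Lib131: 6
  Lib118 vs Lib208: 4
  Lib118 vs Lib219: 4
  Lib118 vs Lib114: 2
  Lib131 vs Lib208: 7
  Lib131 vs Lib219: 7
  Lib131 vs Lib114: 8
  Lib208 vs Lib219: 4
  Lib208 vs Lib114: 6
  Lib219 vs Lib114: 6
The largest is 8, between Lib131 and Lib114.

8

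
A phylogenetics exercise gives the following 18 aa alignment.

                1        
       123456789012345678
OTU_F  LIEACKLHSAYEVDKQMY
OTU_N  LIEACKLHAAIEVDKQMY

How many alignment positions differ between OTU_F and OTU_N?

2

The sequences differ at positions 9 (S/A), 11 (Y/I).
That gives 2 mismatches out of 18 aligned sites, so the Hamming distance is 2.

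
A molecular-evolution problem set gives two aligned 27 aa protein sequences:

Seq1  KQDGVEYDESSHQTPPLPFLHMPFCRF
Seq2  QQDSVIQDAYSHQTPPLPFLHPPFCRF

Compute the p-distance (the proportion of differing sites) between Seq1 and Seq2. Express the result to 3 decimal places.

0.259

Mismatches occur at site 1 (K/Q), site 4 (G/S), site 6 (E/I), site 7 (Y/Q), site 9 (E/A), site 10 (S/Y), site 22 (M/P).
There are 7 differences over 27 sites, so p = 7/27 = 0.259.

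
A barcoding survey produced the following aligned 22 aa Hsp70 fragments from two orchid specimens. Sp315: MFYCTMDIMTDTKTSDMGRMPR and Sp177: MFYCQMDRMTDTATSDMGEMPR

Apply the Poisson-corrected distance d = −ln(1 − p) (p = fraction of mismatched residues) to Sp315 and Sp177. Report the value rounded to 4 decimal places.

0.2007

The sequences differ at positions 5 (T/Q), 8 (I/R), 13 (K/A), 19 (R/E).
p = 4/22 = 0.181818.
d = −ln(1 − 0.181818) = −ln(0.818182) = 0.2007.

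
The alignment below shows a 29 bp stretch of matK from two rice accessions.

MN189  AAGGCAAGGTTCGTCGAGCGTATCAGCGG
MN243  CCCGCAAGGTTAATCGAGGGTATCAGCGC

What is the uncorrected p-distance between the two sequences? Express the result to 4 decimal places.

0.2414

The sequences differ at positions 1 (A/C), 2 (A/C), 3 (G/C), 12 (C/A), 13 (G/A), 19 (C/G), 29 (G/C).
There are 7 differences over 29 sites, so p = 7/29 = 0.2414.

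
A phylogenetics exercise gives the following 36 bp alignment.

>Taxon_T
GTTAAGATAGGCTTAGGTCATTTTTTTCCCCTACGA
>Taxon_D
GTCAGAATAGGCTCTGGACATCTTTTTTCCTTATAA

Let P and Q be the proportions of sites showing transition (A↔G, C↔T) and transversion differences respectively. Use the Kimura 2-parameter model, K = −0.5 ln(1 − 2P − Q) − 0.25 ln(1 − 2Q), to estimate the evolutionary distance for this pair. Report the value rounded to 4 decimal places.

0.4349

The sequences differ at positions 3 (T/C, transition), 5 (A/G, transition), 6 (G/A, transition), 14 (T/C, transition), 15 (A/T, transversion), 18 (T/A, transversion), 22 (T/C, transition), 28 (C/T, transition), 31 (C/T, transition), 34 (C/T, transition), 35 (G/A, transition).
Of the 11 differences, 9 transitions and 2 transversions over 36 sites: P = 9/36 = 0.250000, Q = 2/36 = 0.055556.
d = −0.5·ln(0.444444) − 0.25·ln(0.888888) = −0.5·(-0.810931) − 0.25·(-0.117784) = 0.4349.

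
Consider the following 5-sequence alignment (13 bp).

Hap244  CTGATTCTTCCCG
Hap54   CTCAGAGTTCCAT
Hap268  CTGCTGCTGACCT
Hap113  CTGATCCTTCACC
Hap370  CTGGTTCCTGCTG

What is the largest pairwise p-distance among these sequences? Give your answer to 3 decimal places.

0.692

Pairwise Hamming distances:
  Hap244 vs Hap54: 6
  Hap244 vs Hap268: 5
  Hap244 vs Hap113: 3
  Hap244 vs Hap370: 4
  Hap54 vs Hap268: 8
  Hap54 vs Hap113: 7
  Hap54 vs Hap370: 9
  Hap268 vs Hap113: 6
  Hap268 vs Hap370: 7
  Hap113 vs Hap370: 7
The largest is 9 mismatches, between Hap54 and Hap370; p = 9/13 = 0.692.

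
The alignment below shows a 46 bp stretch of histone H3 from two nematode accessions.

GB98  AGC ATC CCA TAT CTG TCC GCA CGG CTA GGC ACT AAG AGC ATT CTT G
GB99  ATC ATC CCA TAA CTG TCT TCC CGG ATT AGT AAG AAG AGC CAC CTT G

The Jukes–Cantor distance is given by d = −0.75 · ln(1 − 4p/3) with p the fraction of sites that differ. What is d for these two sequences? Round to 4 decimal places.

Mismatches occur at site 2 (G→T), site 12 (T→A), site 18 (C→T), site 19 (G→T), site 21 (A→C), site 25 (C→A), site 27 (A→T), site 28 (G→A), site 30 (C→T), site 32 (C→A), site 33 (T→G), site 40 (A→C), site 41 (T→A), site 42 (T→C).
p = 14/46 = 0.304348.
d = −0.75 · ln(1 − (4/3)·0.304348) = −0.75 · ln(0.594203) = −0.75 · (-0.520534) = 0.3904.

0.3904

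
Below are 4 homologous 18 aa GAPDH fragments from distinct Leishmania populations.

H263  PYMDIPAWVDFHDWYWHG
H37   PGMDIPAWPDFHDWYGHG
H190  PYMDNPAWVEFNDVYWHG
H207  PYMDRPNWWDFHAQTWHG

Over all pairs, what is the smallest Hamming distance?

Pairwise Hamming distances:
  H263 vs H37: 3
  H263 vs H190: 4
  H263 vs H207: 6
  H37 vs H190: 7
  H37 vs H207: 8
  H190 vs H207: 8
The smallest is 3, between H263 and H37.

3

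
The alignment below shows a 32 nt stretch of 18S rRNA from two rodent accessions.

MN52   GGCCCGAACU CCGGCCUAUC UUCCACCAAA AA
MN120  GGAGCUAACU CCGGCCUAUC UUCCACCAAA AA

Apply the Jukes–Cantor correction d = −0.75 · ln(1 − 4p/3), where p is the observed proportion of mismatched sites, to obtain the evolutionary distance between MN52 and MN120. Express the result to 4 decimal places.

Differing sites — 3:C/A; 4:C/G; 6:G/U.
p = 3/32 = 0.093750.
d = −0.75 · ln(1 − (4/3)·0.093750) = −0.75 · ln(0.875000) = −0.75 · (-0.133531) = 0.1001.

0.1001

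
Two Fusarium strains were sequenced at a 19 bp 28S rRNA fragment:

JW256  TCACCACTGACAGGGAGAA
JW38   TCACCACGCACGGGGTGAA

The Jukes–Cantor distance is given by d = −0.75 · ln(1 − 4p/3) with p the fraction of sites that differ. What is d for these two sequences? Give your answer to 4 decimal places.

Mismatches occur at site 8 (T↔G), site 9 (G↔C), site 12 (A↔G), site 16 (A↔T).
p = 4/19 = 0.210526.
d = −0.75 · ln(1 − (4/3)·0.210526) = −0.75 · ln(0.719299) = −0.75 · (-0.329478) = 0.2471.

0.2471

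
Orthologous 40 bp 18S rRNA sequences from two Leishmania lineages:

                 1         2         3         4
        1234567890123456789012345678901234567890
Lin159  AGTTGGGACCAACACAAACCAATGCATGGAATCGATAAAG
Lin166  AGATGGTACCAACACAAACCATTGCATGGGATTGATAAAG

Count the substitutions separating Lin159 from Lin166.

The sequences differ at positions 3 (T/A), 7 (G/T), 22 (A/T), 30 (A/G), 33 (C/T).
That gives 5 mismatches out of 40 aligned sites, so the Hamming distance is 5.

5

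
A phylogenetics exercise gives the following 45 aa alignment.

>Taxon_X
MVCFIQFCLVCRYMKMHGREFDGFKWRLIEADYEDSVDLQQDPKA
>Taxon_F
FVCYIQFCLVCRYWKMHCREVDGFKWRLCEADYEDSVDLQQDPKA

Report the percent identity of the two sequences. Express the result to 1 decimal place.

Differing sites — 1:M/F; 4:F/Y; 14:M/W; 18:G/C; 21:F/V; 29:I/C.
39 of the 45 sites match, so the percent identity is 39/45 × 100 = 86.7%.

86.7%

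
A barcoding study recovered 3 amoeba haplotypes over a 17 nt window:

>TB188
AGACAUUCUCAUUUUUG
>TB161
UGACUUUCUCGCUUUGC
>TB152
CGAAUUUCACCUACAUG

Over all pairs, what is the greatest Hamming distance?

Pairwise Hamming distances:
  TB188 vs TB161: 6
  TB188 vs TB152: 8
  TB161 vs TB152: 10
The largest is 10, between TB161 and TB152.

10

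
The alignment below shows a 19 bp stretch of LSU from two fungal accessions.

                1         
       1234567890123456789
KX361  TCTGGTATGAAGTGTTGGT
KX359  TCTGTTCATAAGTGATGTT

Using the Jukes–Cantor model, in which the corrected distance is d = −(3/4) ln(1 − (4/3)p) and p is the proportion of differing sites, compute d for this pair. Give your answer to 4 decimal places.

0.4099

The sequences differ at positions 5 (G/T), 7 (A/C), 8 (T/A), 9 (G/T), 15 (T/A), 18 (G/T).
p = 6/19 = 0.315789.
d = −0.75 · ln(1 − (4/3)·0.315789) = −0.75 · ln(0.578948) = −0.75 · (-0.546543) = 0.4099.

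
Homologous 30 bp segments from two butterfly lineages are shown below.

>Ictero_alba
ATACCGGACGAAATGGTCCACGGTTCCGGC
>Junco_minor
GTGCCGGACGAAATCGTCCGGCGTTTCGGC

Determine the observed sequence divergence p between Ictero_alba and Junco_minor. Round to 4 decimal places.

The sequences differ at positions 1 (A/G), 3 (A/G), 15 (G/C), 20 (A/G), 21 (C/G), 22 (G/C), 26 (C/T).
There are 7 differences over 30 sites, so p = 7/30 = 0.2333.

0.2333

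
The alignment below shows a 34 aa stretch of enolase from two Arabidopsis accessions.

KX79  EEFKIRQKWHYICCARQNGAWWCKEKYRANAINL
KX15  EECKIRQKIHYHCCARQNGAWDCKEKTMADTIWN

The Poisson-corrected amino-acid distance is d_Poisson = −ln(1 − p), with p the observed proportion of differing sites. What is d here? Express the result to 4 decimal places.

The sequences differ at positions 3 (F/C), 9 (W/I), 12 (I/H), 22 (W/D), 27 (Y/T), 28 (R/M), 30 (N/D), 31 (A/T), 33 (N/W), 34 (L/N).
p = 10/34 = 0.294118.
d = −ln(1 − 0.294118) = −ln(0.705882) = 0.3483.

0.3483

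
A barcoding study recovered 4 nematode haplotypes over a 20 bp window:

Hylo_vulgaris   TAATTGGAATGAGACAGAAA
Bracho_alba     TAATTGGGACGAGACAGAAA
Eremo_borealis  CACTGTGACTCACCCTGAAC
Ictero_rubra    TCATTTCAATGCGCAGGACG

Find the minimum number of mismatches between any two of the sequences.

Pairwise Hamming distances:
  Hylo_vulgaris vs Bracho_alba: 2
  Hylo_vulgaris vs Eremo_borealis: 10
  Hylo_vulgaris vs Ictero_rubra: 9
  Bracho_alba vs Eremo_borealis: 12
  Bracho_alba vs Ictero_rubra: 11
  Eremo_borealis vs Ictero_rubra: 13
The smallest is 2, between Hylo_vulgaris and Bracho_alba.

2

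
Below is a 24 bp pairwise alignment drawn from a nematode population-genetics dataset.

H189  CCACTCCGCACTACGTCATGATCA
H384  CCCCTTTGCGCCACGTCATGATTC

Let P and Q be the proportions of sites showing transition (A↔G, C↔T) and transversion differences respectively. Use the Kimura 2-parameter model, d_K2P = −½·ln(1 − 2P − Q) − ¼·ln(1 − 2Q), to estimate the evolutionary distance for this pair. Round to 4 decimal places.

Differing sites — 3:A/C (Tv); 6:C/T (Ti); 7:C/T (Ti); 10:A/G (Ti); 12:T/C (Ti); 23:C/T (Ti); 24:A/C (Tv).
Of the 7 differences, 5 transitions and 2 transversions over 24 sites: P = 5/24 = 0.208333, Q = 2/24 = 0.083333.
d = −0.5·ln(0.500001) − 0.25·ln(0.833334) = −0.5·(-0.693145) − 0.25·(-0.182321) = 0.3922.

0.3922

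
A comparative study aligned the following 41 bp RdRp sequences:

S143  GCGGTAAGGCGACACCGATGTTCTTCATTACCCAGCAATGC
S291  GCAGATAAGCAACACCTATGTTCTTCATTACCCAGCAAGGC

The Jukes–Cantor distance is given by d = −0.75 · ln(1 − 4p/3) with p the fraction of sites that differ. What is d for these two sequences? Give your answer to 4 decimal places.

0.1937

Mismatches occur at site 3 (G/A), site 5 (T/A), site 6 (A/T), site 8 (G/A), site 11 (G/A), site 17 (G/T), site 39 (T/G).
p = 7/41 = 0.170732.
d = −0.75 · ln(1 − (4/3)·0.170732) = −0.75 · ln(0.772357) = −0.75 · (-0.258308) = 0.1937.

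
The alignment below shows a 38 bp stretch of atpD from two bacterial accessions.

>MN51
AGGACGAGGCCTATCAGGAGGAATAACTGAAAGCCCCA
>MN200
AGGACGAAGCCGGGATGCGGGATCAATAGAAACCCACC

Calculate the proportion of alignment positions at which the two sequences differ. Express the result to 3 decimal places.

Differing sites — 8:G/A; 12:T/G; 13:A/G; 14:T/G; 15:C/A; 16:A/T; 18:G/C; 19:A/G; 23:A/T; 24:T/C; 27:C/T; 28:T/A; 33:G/C; 36:C/A; 38:A/C.
There are 15 differences over 38 sites, so p = 15/38 = 0.395.

0.395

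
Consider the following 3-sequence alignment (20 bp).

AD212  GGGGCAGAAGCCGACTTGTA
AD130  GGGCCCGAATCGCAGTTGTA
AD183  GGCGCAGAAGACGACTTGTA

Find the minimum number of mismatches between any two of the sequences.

Pairwise Hamming distances:
  AD212 vs AD130: 6
  AD212 vs AD183: 2
  AD130 vs AD183: 8
The smallest is 2, between AD212 and AD183.

2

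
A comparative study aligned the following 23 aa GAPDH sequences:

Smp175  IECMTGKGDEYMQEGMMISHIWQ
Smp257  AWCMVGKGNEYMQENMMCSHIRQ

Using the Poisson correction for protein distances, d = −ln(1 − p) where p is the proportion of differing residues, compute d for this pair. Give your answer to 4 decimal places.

0.3629

Differing sites — 1:I/A; 2:E/W; 5:T/V; 9:D/N; 15:G/N; 18:I/C; 22:W/R.
p = 7/23 = 0.304348.
d = −ln(1 − 0.304348) = −ln(0.695652) = 0.3629.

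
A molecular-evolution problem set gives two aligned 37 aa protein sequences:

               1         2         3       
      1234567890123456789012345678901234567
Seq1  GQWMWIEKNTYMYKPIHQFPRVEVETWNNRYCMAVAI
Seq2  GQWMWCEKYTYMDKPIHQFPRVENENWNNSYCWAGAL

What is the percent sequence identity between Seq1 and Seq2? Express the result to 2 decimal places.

Mismatches occur at site 6 (I/C), site 9 (N/Y), site 13 (Y/D), site 24 (V/N), site 26 (T/N), site 30 (R/S), site 33 (M/W), site 35 (V/G), site 37 (I/L).
28 of the 37 sites match, so the percent identity is 28/37 × 100 = 75.68%.

75.68%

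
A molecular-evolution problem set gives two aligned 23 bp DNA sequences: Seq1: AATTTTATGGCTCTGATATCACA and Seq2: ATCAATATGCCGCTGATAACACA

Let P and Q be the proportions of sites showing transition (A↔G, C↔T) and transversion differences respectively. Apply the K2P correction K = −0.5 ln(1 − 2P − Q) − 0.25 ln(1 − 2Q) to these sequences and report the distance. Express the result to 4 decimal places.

0.3981

The sequences differ at positions 2 (A/T, transversion), 3 (T/C, transition), 4 (T/A, transversion), 5 (T/A, transversion), 10 (G/C, transversion), 12 (T/G, transversion), 19 (T/A, transversion).
Of the 7 differences, 1 transition and 6 transversions over 23 sites: P = 1/23 = 0.043478, Q = 6/23 = 0.260870.
d = −0.5·ln(0.652174) − 0.25·ln(0.478260) = −0.5·(-0.427444) − 0.25·(-0.737601) = 0.3981.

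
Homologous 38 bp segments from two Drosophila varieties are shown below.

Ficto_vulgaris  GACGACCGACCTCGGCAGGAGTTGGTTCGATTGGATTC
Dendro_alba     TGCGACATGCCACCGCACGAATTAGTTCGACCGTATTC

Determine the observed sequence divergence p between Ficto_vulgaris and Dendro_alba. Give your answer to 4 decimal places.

Differing sites — 1:G/T; 2:A/G; 7:C/A; 8:G/T; 9:A/G; 12:T/A; 14:G/C; 18:G/C; 21:G/A; 24:G/A; 31:T/C; 32:T/C; 34:G/T.
There are 13 differences over 38 sites, so p = 13/38 = 0.3421.

0.3421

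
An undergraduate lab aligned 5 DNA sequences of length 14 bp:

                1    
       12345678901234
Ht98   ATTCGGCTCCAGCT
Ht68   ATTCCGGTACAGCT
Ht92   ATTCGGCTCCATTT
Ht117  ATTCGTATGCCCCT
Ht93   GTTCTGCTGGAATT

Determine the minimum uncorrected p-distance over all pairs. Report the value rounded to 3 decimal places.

0.143

Pairwise Hamming distances:
  Ht98 vs Ht68: 3
  Ht98 vs Ht92: 2
  Ht98 vs Ht117: 5
  Ht98 vs Ht93: 6
  Ht68 vs Ht92: 5
  Ht68 vs Ht117: 6
  Ht68 vs Ht93: 7
  Ht92 vs Ht117: 6
  Ht92 vs Ht93: 5
  Ht117 vs Ht93: 8
The smallest is 2 mismatches, between Ht98 and Ht92; p = 2/14 = 0.143.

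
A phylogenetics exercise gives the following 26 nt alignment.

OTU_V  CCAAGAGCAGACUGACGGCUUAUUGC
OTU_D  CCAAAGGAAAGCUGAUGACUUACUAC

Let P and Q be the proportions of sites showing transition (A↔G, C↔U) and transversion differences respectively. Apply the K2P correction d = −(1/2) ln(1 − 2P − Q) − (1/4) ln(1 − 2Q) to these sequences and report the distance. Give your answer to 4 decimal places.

0.5504

Differing sites — 5:G/A (Ti); 6:A/G (Ti); 8:C/A (Tv); 10:G/A (Ti); 11:A/G (Ti); 16:C/U (Ti); 18:G/A (Ti); 23:U/C (Ti); 25:G/A (Ti).
Of the 9 differences, 8 transitions and 1 transversion over 26 sites: P = 8/26 = 0.307692, Q = 1/26 = 0.038462.
d = −0.5·ln(0.346154) − 0.25·ln(0.923076) = −0.5·(-1.060872) − 0.25·(-0.080044) = 0.5504.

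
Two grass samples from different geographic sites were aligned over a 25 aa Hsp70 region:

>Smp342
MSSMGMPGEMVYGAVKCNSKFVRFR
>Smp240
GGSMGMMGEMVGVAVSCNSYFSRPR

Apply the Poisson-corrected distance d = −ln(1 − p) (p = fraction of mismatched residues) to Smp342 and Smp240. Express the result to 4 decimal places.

The sequences differ at positions 1 (M/G), 2 (S/G), 7 (P/M), 12 (Y/G), 13 (G/V), 16 (K/S), 20 (K/Y), 22 (V/S), 24 (F/P).
p = 9/25 = 0.360000.
d = −ln(1 − 0.360000) = −ln(0.640000) = 0.4463.

0.4463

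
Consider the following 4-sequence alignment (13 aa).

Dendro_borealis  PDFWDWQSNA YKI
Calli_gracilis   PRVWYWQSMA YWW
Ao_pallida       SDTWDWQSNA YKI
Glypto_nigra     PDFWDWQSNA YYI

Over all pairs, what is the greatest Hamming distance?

7

Pairwise Hamming distances:
  Dendro_borealis vs Calli_gracilis: 6
  Dendro_borealis vs Ao_pallida: 2
  Dendro_borealis vs Glypto_nigra: 1
  Calli_gracilis vs Ao_pallida: 7
  Calli_gracilis vs Glypto_nigra: 6
  Ao_pallida vs Glypto_nigra: 3
The largest is 7, between Calli_gracilis and Ao_pallida.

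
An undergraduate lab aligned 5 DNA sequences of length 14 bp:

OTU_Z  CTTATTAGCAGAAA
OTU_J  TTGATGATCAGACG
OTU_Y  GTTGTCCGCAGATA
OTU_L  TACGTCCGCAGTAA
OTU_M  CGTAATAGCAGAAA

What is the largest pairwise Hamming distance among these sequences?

Pairwise Hamming distances:
  OTU_Z vs OTU_J: 6
  OTU_Z vs OTU_Y: 5
  OTU_Z vs OTU_L: 7
  OTU_Z vs OTU_M: 2
  OTU_J vs OTU_Y: 8
  OTU_J vs OTU_L: 9
  OTU_J vs OTU_M: 8
  OTU_Y vs OTU_L: 5
  OTU_Y vs OTU_M: 7
  OTU_L vs OTU_M: 8
The largest is 9, between OTU_J and OTU_L.

9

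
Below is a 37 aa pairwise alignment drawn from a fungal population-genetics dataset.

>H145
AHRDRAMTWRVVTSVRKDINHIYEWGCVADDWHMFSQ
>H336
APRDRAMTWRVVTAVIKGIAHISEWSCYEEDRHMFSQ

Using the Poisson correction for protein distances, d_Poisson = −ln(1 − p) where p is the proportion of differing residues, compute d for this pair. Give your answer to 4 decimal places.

The sequences differ at positions 2 (H/P), 14 (S/A), 16 (R/I), 18 (D/G), 20 (N/A), 23 (Y/S), 26 (G/S), 28 (V/Y), 29 (A/E), 30 (D/E), 32 (W/R).
p = 11/37 = 0.297297.
d = −ln(1 − 0.297297) = −ln(0.702703) = 0.3528.

0.3528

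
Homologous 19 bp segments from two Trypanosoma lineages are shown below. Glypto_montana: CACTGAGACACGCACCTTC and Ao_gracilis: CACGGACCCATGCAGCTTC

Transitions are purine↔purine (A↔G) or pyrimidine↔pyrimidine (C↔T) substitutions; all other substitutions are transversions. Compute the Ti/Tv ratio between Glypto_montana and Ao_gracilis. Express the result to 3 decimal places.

0.250

Differing sites — 4:T/G (Tv); 7:G/C (Tv); 8:A/C (Tv); 11:C/T (Ti); 15:C/G (Tv).
Of the 5 differences, 1 transition and 4 transversions, so Ti/Tv = 1/4 = 0.250.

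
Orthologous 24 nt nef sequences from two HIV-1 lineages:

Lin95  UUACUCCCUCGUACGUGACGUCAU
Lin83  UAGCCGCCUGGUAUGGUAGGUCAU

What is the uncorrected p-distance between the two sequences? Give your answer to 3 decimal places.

Mismatches occur at site 2 (U/A), site 3 (A/G), site 5 (U/C), site 6 (C/G), site 10 (C/G), site 14 (C/U), site 16 (U/G), site 17 (G/U), site 19 (C/G).
There are 9 differences over 24 sites, so p = 9/24 = 0.375.

0.375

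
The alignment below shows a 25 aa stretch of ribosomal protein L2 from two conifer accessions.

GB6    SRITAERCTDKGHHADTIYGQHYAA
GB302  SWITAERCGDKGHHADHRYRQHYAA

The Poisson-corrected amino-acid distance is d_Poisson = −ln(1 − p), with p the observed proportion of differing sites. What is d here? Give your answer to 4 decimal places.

Mismatches occur at site 2 (R/W), site 9 (T/G), site 17 (T/H), site 18 (I/R), site 20 (G/R).
p = 5/25 = 0.200000.
d = −ln(1 − 0.200000) = −ln(0.800000) = 0.2231.

0.2231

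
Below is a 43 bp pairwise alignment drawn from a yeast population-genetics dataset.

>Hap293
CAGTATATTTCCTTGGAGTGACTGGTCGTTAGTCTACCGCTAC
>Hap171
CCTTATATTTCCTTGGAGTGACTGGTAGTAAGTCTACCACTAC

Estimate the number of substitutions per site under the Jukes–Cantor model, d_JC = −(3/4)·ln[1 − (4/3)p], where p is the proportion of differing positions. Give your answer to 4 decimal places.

The sequences differ at positions 2 (A/C), 3 (G/T), 27 (C/A), 30 (T/A), 39 (G/A).
p = 5/43 = 0.116279.
d = −0.75 · ln(1 − (4/3)·0.116279) = −0.75 · ln(0.844961) = −0.75 · (-0.168465) = 0.1263.

0.1263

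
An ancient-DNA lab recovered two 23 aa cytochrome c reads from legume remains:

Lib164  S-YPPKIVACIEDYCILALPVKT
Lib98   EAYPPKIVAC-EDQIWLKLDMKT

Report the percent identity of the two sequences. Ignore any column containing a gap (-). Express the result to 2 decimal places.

Excluding the 2 gap columns leaves 21 comparable sites.
The sequences differ at positions 1 (S/E), 14 (Y/Q), 15 (C/I), 16 (I/W), 18 (A/K), 20 (P/D), 21 (V/M).
14 of the 21 comparable sites match, so the percent identity is 14/21 × 100 = 66.67%.

66.67%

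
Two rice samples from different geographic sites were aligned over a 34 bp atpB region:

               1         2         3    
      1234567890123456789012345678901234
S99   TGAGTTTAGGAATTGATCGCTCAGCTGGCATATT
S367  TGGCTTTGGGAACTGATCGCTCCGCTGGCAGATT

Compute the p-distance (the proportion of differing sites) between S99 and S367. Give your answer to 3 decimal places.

The sequences differ at positions 3 (A/G), 4 (G/C), 8 (A/G), 13 (T/C), 23 (A/C), 31 (T/G).
There are 6 differences over 34 sites, so p = 6/34 = 0.176.

0.176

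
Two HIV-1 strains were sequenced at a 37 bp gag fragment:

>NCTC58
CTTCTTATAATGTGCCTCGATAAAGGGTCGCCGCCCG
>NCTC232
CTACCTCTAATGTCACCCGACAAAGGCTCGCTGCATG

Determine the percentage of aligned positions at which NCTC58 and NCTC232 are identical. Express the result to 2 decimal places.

70.27%

The sequences differ at positions 3 (T/A), 5 (T/C), 7 (A/C), 14 (G/C), 15 (C/A), 17 (T/C), 21 (T/C), 27 (G/C), 32 (C/T), 35 (C/A), 36 (C/T).
26 of the 37 sites match, so the percent identity is 26/37 × 100 = 70.27%.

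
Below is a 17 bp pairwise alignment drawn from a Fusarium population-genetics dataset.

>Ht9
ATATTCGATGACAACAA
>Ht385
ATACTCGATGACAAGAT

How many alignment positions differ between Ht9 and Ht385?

3

The sequences differ at positions 4 (T/C), 15 (C/G), 17 (A/T).
That gives 3 mismatches out of 17 aligned sites, so the Hamming distance is 3.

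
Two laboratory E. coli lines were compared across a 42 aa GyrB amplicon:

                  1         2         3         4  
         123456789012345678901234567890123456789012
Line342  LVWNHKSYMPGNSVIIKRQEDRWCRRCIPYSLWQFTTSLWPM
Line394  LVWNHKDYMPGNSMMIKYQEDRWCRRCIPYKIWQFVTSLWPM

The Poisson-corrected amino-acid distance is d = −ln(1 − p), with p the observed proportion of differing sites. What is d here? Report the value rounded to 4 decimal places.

Differing sites — 7:S/D; 14:V/M; 15:I/M; 18:R/Y; 31:S/K; 32:L/I; 36:T/V.
p = 7/42 = 0.166667.
d = −ln(1 − 0.166667) = −ln(0.833333) = 0.1823.

0.1823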